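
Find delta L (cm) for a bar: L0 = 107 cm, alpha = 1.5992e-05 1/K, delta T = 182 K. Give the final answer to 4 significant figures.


dL = L0 * alpha * dT
dL = 107 * 1.5992e-05 * 182
dL = 0.3114 cm


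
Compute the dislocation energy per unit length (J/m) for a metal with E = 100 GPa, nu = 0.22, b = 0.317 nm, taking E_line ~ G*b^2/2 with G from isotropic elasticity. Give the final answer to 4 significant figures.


Step 1: G = E / (2*(1+nu))
G = 100 / (2*(1+0.22)) = 40.9836 GPa = 4.09836e+10 Pa
Step 2: E_line = G*b^2/2
b = 0.317 nm = 3.17e-10 m
E_line = 0.5 * 4.09836e+10 * (3.17e-10)^2 = 2.059e-09 J/m


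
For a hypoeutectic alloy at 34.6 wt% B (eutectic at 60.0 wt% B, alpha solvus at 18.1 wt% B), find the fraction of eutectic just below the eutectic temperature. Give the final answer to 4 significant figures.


f_primary = (C_e - C0) / (C_e - C_alpha_max)
f_primary = (60.0 - 34.6) / (60.0 - 18.1)
f_primary = 0.606205
f_eutectic = 1 - 0.606205 = 0.3938


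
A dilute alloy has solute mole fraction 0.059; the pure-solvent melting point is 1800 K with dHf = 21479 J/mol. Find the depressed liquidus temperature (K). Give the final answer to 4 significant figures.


dT = R*Tm^2*x / dHf
dT = 8.314 * 1800^2 * 0.059 / 21479
dT = 73.9934 K
T_new = 1800 - 73.9934 = 1726 K


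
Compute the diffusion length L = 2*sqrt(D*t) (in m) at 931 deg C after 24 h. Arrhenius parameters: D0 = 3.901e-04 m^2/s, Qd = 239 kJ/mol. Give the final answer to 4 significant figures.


Step 1: D = D0 * exp(-Qd/(R*T))
T = 1204.15 K
D = 3.901e-04 * exp(-239e3 / (8.314 * 1204.15)) = 1.67208e-14 m^2/s
Step 2: L = 2*sqrt(D*t)
t = 24 h = 86400 s
L = 2*sqrt(1.67208e-14 * 86400) = 7.602e-05 m


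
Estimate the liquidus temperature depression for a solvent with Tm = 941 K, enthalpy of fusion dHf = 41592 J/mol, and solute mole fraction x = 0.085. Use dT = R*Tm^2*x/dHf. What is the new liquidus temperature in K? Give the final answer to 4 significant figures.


dT = R*Tm^2*x / dHf
dT = 8.314 * 941^2 * 0.085 / 41592
dT = 15.0452 K
T_new = 941 - 15.0452 = 926 K


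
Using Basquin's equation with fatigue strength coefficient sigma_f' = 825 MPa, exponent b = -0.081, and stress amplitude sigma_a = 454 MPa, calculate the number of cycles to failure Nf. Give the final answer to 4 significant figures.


sigma_a = sigma_f' * (2*Nf)^b
2*Nf = (sigma_a / sigma_f')^(1/b)
2*Nf = (454 / 825)^(1/-0.081)
2*Nf = 1593.84
Nf = 796.9 cycles


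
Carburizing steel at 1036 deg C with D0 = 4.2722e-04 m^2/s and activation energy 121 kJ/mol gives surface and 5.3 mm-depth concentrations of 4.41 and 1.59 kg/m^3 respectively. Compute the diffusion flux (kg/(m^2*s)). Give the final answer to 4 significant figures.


Step 1: D = D0 * exp(-Qd/(R*T))
T = 1036 + 273.15 = 1309.15 K
D = 4.2722e-04 * exp(-121e3 / (8.314 * 1309.15)) = 6.34773e-09 m^2/s
Step 2: J = D * (C1 - C2) / dx
J = 6.34773e-09 * (4.41 - 1.59) / 5.3e-03
J = 3.377e-06 kg/(m^2*s)


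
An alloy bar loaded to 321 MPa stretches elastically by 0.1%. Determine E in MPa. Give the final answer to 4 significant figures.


E = sigma / epsilon
epsilon = 0.1% = 1e-03
E = 321 / 1e-03
E = 321000 MPa


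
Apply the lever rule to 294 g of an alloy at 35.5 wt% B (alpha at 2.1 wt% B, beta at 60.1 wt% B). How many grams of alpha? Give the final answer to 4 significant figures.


f_alpha = (C_beta - C0) / (C_beta - C_alpha)
f_alpha = (60.1 - 35.5) / (60.1 - 2.1) = 0.424138
m_alpha = f_alpha * m_total = 0.424138 * 294 = 124.7 g


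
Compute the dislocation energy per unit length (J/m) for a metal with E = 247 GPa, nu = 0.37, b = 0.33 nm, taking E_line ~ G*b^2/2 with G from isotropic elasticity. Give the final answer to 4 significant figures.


Step 1: G = E / (2*(1+nu))
G = 247 / (2*(1+0.37)) = 90.146 GPa = 9.0146e+10 Pa
Step 2: E_line = G*b^2/2
b = 0.33 nm = 3.3e-10 m
E_line = 0.5 * 9.0146e+10 * (3.3e-10)^2 = 4.908e-09 J/m


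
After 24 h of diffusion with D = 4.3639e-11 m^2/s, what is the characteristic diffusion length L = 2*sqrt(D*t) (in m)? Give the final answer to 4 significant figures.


t = 24 hr = 86400 s
Diffusion length = 2*sqrt(D*t)
= 2*sqrt(4.3639e-11 * 86400)
= 3.884e-03 m


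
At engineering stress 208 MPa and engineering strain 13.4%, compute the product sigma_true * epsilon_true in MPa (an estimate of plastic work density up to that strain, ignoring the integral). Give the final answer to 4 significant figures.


sigma_true = sigma_eng * (1 + epsilon_eng)
sigma_true = 208 * (1 + 0.134) = 235.872 MPa
epsilon_true = ln(1 + epsilon_eng)
epsilon_true = ln(1 + 0.134) = 0.125751
sigma_true * epsilon_true = 235.872 * 0.125751 = 29.66 MPa


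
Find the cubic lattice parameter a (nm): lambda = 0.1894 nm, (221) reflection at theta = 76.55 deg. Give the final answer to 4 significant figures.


d = lambda / (2*sin(theta))
d = 0.1894 / (2*sin(76.55 deg))
d = 0.0973706 nm
a = d * sqrt(h^2+k^2+l^2) = 0.0973706 * sqrt(9)
a = 0.2921 nm


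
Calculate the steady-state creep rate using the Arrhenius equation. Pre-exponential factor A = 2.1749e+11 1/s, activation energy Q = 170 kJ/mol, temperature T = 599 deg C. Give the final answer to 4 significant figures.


rate = A * exp(-Q / (R*T))
T = 599 + 273.15 = 872.15 K
rate = 2.1749e+11 * exp(-170e3 / (8.314 * 872.15))
rate = 14.3 1/s


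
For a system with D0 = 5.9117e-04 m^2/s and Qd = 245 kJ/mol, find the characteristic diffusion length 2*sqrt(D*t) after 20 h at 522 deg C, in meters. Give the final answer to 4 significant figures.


Step 1: D = D0 * exp(-Qd/(R*T))
T = 795.15 K
D = 5.9117e-04 * exp(-245e3 / (8.314 * 795.15)) = 4.75007e-20 m^2/s
Step 2: L = 2*sqrt(D*t)
t = 20 h = 72000 s
L = 2*sqrt(4.75007e-20 * 72000) = 1.17e-07 m


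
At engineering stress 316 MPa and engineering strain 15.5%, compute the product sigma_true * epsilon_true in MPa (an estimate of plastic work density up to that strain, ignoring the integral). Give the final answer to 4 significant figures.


sigma_true = sigma_eng * (1 + epsilon_eng)
sigma_true = 316 * (1 + 0.155) = 364.98 MPa
epsilon_true = ln(1 + epsilon_eng)
epsilon_true = ln(1 + 0.155) = 0.1441
sigma_true * epsilon_true = 364.98 * 0.1441 = 52.59 MPa


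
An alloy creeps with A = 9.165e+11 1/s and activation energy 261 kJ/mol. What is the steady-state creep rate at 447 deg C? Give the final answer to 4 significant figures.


rate = A * exp(-Q / (R*T))
T = 447 + 273.15 = 720.15 K
rate = 9.165e+11 * exp(-261e3 / (8.314 * 720.15))
rate = 1.072e-07 1/s


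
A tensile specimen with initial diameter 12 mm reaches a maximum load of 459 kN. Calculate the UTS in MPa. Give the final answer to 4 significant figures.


A0 = pi*(d/2)^2 = pi*(12/2)^2 = 113.097 mm^2
UTS = F_max / A0 = 459*1000 / 113.097
UTS = 4058 MPa


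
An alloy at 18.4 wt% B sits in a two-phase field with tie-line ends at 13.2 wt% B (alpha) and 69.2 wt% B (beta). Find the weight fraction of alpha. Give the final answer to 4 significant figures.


f_alpha = (C_beta - C0) / (C_beta - C_alpha)
f_alpha = (69.2 - 18.4) / (69.2 - 13.2)
f_alpha = 0.9071


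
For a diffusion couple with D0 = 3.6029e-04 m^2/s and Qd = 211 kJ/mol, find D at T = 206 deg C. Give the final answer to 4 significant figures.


D = D0 * exp(-Qd / (R*T))
T = 479.15 K
D = 3.6029e-04 * exp(-211e3 / (8.314 * 479.15))
D = 3.578e-27 m^2/s


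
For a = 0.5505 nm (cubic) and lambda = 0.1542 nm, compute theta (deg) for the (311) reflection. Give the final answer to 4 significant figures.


d = a / sqrt(h^2+k^2+l^2)
d = 0.5505 / sqrt(11) = 0.165982 nm
lambda = 2*d*sin(theta)  =>  sin(theta) = lambda / (2*d)
sin(theta) = 0.1542 / (2 * 0.165982) = 0.464508
theta = 27.68 deg


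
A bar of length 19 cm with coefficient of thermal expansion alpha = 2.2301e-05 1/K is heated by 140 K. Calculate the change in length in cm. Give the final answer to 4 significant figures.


dL = L0 * alpha * dT
dL = 19 * 2.2301e-05 * 140
dL = 0.05932 cm


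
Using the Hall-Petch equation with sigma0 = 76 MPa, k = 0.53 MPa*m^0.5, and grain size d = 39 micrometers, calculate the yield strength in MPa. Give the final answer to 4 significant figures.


sigma_y = sigma0 + k / sqrt(d)
d = 39 um = 3.9e-05 m
sigma_y = 76 + 0.53 / sqrt(3.9e-05)
sigma_y = 160.9 MPa


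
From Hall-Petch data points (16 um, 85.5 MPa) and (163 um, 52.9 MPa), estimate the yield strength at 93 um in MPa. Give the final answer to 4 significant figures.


sigma_y = sigma0 + k / sqrt(d)
1/sqrt(d1) = 1/sqrt(1.6e-05) = 250;  1/sqrt(d2) = 78.326
k = (sigma1 - sigma2) / (1/sqrt(d1) - 1/sqrt(d2)) = (85.5 - 52.9) / (250 - 78.326) = 0.189895 MPa*m^0.5
sigma0 = sigma1 - k/sqrt(d1) = 85.5 - 0.189895*250 = 38.0263 MPa
sigma_y(d3) = 38.0263 + 0.189895 / sqrt(9.3e-05) = 57.72 MPa


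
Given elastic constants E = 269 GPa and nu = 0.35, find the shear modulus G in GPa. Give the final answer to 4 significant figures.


G = E / (2*(1+nu))
G = 269 / (2*(1+0.35))
G = 99.63 GPa


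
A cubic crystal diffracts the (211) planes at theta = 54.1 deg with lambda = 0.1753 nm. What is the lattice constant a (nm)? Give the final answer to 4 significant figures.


d = lambda / (2*sin(theta))
d = 0.1753 / (2*sin(54.1 deg))
d = 0.108204 nm
a = d * sqrt(h^2+k^2+l^2) = 0.108204 * sqrt(6)
a = 0.265 nm


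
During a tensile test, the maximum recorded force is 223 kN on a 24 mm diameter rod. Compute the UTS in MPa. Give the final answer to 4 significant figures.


A0 = pi*(d/2)^2 = pi*(24/2)^2 = 452.389 mm^2
UTS = F_max / A0 = 223*1000 / 452.389
UTS = 492.9 MPa


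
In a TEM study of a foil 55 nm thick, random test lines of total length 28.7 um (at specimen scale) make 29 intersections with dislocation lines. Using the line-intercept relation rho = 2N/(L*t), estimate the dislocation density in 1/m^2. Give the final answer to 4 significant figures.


rho = 2N / (L * t)
L = 28.7 um = 2.87e-05 m, t = 55 nm = 5.5e-08 m
rho = 2 * 29 / (2.87e-05 * 5.5e-08)
rho = 3.674e+13 1/m^2


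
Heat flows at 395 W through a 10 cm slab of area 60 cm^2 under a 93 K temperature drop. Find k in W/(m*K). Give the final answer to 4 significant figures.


k = Q*L / (A*dT)
L = 0.1 m, A = 6e-03 m^2
k = 395 * 0.1 / (6e-03 * 93)
k = 70.79 W/(m*K)


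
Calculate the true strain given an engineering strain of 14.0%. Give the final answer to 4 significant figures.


epsilon_true = ln(1 + epsilon_eng)
epsilon_true = ln(1 + 0.14)
epsilon_true = 0.131


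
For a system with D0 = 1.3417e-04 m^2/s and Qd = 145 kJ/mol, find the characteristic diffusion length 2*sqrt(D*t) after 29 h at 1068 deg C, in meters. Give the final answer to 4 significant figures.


Step 1: D = D0 * exp(-Qd/(R*T))
T = 1341.15 K
D = 1.3417e-04 * exp(-145e3 / (8.314 * 1341.15)) = 3.02025e-10 m^2/s
Step 2: L = 2*sqrt(D*t)
t = 29 h = 104400 s
L = 2*sqrt(3.02025e-10 * 104400) = 0.01123 m


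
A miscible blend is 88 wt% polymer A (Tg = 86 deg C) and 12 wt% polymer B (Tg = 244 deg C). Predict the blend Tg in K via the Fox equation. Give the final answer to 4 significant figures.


1/Tg = w1/Tg1 + w2/Tg2 (in Kelvin)
Tg1 = 359.15 K, Tg2 = 517.15 K
1/Tg = 0.88/359.15 + 0.12/517.15
Tg = 372.8 K


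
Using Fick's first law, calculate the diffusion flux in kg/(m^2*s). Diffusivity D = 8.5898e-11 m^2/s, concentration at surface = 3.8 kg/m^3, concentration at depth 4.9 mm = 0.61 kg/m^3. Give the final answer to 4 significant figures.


J = -D * (dC/dx) = D * (C1 - C2) / dx
J = 8.5898e-11 * (3.8 - 0.61) / 4.9e-03
J = 5.592e-08 kg/(m^2*s)


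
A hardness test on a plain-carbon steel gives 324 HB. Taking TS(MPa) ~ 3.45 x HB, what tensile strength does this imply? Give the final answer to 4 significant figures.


TS (MPa) = 3.45 * HB
TS = 3.45 * 324
TS = 1118 MPa


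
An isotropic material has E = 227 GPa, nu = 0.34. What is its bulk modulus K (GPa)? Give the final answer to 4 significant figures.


K = E / (3*(1-2*nu))
K = 227 / (3*(1-2*0.34))
K = 236.5 GPa


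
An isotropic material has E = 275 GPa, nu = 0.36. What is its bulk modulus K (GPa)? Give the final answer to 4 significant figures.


K = E / (3*(1-2*nu))
K = 275 / (3*(1-2*0.36))
K = 327.4 GPa


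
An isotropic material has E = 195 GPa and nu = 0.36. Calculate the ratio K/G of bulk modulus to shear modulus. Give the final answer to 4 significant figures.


G = E / (2*(1+nu))
G = 195 / (2*(1+0.36)) = 71.6912 GPa
K = E / (3*(1-2*nu))
K = 195 / (3*(1-2*0.36)) = 232.143 GPa
K/G = 232.143 / 71.6912 = 3.238


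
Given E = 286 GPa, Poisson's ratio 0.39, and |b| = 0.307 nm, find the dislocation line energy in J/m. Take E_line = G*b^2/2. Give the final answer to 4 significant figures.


Step 1: G = E / (2*(1+nu))
G = 286 / (2*(1+0.39)) = 102.878 GPa = 1.02878e+11 Pa
Step 2: E_line = G*b^2/2
b = 0.307 nm = 3.07e-10 m
E_line = 0.5 * 1.02878e+11 * (3.07e-10)^2 = 4.848e-09 J/m


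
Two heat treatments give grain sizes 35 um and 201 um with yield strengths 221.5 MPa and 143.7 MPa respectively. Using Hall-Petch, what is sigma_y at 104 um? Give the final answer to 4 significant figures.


sigma_y = sigma0 + k / sqrt(d)
1/sqrt(d1) = 1/sqrt(3.5e-05) = 169.031;  1/sqrt(d2) = 70.5346
k = (sigma1 - sigma2) / (1/sqrt(d1) - 1/sqrt(d2)) = (221.5 - 143.7) / (169.031 - 70.5346) = 0.789877 MPa*m^0.5
sigma0 = sigma1 - k/sqrt(d1) = 221.5 - 0.789877*169.031 = 87.9863 MPa
sigma_y(d3) = 87.9863 + 0.789877 / sqrt(1.04e-04) = 165.4 MPa


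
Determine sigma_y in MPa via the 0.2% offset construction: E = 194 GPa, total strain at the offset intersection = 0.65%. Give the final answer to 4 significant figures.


Offset strain = 0.002
Elastic strain at yield = total_strain - offset = 6.5e-03 - 0.002 = 4.5e-03
sigma_y = E * elastic_strain = 194000 * 4.5e-03
sigma_y = 873 MPa


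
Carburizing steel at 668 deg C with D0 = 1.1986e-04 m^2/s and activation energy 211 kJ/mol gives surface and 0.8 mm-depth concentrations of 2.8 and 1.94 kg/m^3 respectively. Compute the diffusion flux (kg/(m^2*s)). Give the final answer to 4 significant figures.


Step 1: D = D0 * exp(-Qd/(R*T))
T = 668 + 273.15 = 941.15 K
D = 1.1986e-04 * exp(-211e3 / (8.314 * 941.15)) = 2.33114e-16 m^2/s
Step 2: J = D * (C1 - C2) / dx
J = 2.33114e-16 * (2.8 - 1.94) / 8e-04
J = 2.506e-13 kg/(m^2*s)


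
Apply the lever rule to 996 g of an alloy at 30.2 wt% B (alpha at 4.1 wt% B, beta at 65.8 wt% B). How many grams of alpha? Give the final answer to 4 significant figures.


f_alpha = (C_beta - C0) / (C_beta - C_alpha)
f_alpha = (65.8 - 30.2) / (65.8 - 4.1) = 0.576985
m_alpha = f_alpha * m_total = 0.576985 * 996 = 574.7 g


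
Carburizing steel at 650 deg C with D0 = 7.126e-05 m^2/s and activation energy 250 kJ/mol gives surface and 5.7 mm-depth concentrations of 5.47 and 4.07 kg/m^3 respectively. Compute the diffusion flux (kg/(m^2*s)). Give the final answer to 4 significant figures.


Step 1: D = D0 * exp(-Qd/(R*T))
T = 650 + 273.15 = 923.15 K
D = 7.126e-05 * exp(-250e3 / (8.314 * 923.15)) = 5.0883e-19 m^2/s
Step 2: J = D * (C1 - C2) / dx
J = 5.0883e-19 * (5.47 - 4.07) / 5.7e-03
J = 1.25e-16 kg/(m^2*s)


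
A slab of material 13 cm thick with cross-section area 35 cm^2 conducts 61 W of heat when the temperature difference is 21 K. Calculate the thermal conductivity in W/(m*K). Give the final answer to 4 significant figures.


k = Q*L / (A*dT)
L = 0.13 m, A = 3.5e-03 m^2
k = 61 * 0.13 / (3.5e-03 * 21)
k = 107.9 W/(m*K)


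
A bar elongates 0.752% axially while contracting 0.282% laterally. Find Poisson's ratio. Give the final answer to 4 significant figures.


nu = -epsilon_lat / epsilon_axial
Lateral strain is contraction (negative), so using magnitudes:
nu = 0.282 / 0.752
nu = 0.375


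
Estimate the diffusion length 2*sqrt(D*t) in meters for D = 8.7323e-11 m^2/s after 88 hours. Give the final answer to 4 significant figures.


t = 88 hr = 316800 s
Diffusion length = 2*sqrt(D*t)
= 2*sqrt(8.7323e-11 * 316800)
= 0.01052 m


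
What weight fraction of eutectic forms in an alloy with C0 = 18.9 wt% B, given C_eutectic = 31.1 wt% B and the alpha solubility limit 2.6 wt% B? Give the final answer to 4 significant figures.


f_primary = (C_e - C0) / (C_e - C_alpha_max)
f_primary = (31.1 - 18.9) / (31.1 - 2.6)
f_primary = 0.42807
f_eutectic = 1 - 0.42807 = 0.5719


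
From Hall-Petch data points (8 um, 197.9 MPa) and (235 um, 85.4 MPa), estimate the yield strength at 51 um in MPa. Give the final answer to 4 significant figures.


sigma_y = sigma0 + k / sqrt(d)
1/sqrt(d1) = 1/sqrt(8e-06) = 353.553;  1/sqrt(d2) = 65.2328
k = (sigma1 - sigma2) / (1/sqrt(d1) - 1/sqrt(d2)) = (197.9 - 85.4) / (353.553 - 65.2328) = 0.390191 MPa*m^0.5
sigma0 = sigma1 - k/sqrt(d1) = 197.9 - 0.390191*353.553 = 59.9468 MPa
sigma_y(d3) = 59.9468 + 0.390191 / sqrt(5.1e-05) = 114.6 MPa


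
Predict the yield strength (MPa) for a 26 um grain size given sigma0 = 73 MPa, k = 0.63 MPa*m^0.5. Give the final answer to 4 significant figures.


sigma_y = sigma0 + k / sqrt(d)
d = 26 um = 2.6e-05 m
sigma_y = 73 + 0.63 / sqrt(2.6e-05)
sigma_y = 196.6 MPa


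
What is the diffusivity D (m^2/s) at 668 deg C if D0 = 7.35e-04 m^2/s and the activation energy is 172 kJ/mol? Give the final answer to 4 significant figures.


D = D0 * exp(-Qd / (R*T))
T = 941.15 K
D = 7.35e-04 * exp(-172e3 / (8.314 * 941.15))
D = 2.088e-13 m^2/s


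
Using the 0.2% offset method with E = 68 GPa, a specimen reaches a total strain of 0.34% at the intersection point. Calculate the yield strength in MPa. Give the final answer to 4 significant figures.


Offset strain = 0.002
Elastic strain at yield = total_strain - offset = 3.4e-03 - 0.002 = 1.4e-03
sigma_y = E * elastic_strain = 68000 * 1.4e-03
sigma_y = 95.2 MPa


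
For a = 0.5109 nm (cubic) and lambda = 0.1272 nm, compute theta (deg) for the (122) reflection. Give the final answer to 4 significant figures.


d = a / sqrt(h^2+k^2+l^2)
d = 0.5109 / sqrt(9) = 0.1703 nm
lambda = 2*d*sin(theta)  =>  sin(theta) = lambda / (2*d)
sin(theta) = 0.1272 / (2 * 0.1703) = 0.373459
theta = 21.93 deg


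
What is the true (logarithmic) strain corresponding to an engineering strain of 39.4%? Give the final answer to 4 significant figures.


epsilon_true = ln(1 + epsilon_eng)
epsilon_true = ln(1 + 0.394)
epsilon_true = 0.3322


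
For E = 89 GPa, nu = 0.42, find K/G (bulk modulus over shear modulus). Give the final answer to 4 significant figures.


G = E / (2*(1+nu))
G = 89 / (2*(1+0.42)) = 31.338 GPa
K = E / (3*(1-2*nu))
K = 89 / (3*(1-2*0.42)) = 185.417 GPa
K/G = 185.417 / 31.338 = 5.917


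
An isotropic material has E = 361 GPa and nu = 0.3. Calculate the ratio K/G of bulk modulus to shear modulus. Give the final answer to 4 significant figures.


G = E / (2*(1+nu))
G = 361 / (2*(1+0.3)) = 138.846 GPa
K = E / (3*(1-2*nu))
K = 361 / (3*(1-2*0.3)) = 300.833 GPa
K/G = 300.833 / 138.846 = 2.167


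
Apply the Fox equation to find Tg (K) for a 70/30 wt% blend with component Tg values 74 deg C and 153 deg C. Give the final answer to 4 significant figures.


1/Tg = w1/Tg1 + w2/Tg2 (in Kelvin)
Tg1 = 347.15 K, Tg2 = 426.15 K
1/Tg = 0.7/347.15 + 0.3/426.15
Tg = 367.6 K


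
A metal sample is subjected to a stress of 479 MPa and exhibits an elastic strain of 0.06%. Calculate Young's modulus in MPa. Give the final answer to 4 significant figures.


E = sigma / epsilon
epsilon = 0.06% = 6e-04
E = 479 / 6e-04
E = 798300 MPa


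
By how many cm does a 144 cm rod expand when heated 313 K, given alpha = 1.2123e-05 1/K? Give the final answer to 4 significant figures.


dL = L0 * alpha * dT
dL = 144 * 1.2123e-05 * 313
dL = 0.5464 cm


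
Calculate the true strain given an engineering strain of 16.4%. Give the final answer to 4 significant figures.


epsilon_true = ln(1 + epsilon_eng)
epsilon_true = ln(1 + 0.164)
epsilon_true = 0.1519


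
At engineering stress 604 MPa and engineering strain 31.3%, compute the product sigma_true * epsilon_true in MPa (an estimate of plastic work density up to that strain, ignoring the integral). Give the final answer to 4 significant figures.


sigma_true = sigma_eng * (1 + epsilon_eng)
sigma_true = 604 * (1 + 0.313) = 793.052 MPa
epsilon_true = ln(1 + epsilon_eng)
epsilon_true = ln(1 + 0.313) = 0.272315
sigma_true * epsilon_true = 793.052 * 0.272315 = 216 MPa


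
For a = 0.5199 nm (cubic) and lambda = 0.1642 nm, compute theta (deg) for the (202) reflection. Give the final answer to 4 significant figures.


d = a / sqrt(h^2+k^2+l^2)
d = 0.5199 / sqrt(8) = 0.183812 nm
lambda = 2*d*sin(theta)  =>  sin(theta) = lambda / (2*d)
sin(theta) = 0.1642 / (2 * 0.183812) = 0.446651
theta = 26.53 deg


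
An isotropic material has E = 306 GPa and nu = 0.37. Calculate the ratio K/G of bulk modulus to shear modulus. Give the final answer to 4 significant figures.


G = E / (2*(1+nu))
G = 306 / (2*(1+0.37)) = 111.679 GPa
K = E / (3*(1-2*nu))
K = 306 / (3*(1-2*0.37)) = 392.308 GPa
K/G = 392.308 / 111.679 = 3.513


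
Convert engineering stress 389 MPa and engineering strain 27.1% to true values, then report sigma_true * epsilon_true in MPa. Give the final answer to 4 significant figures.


sigma_true = sigma_eng * (1 + epsilon_eng)
sigma_true = 389 * (1 + 0.271) = 494.419 MPa
epsilon_true = ln(1 + epsilon_eng)
epsilon_true = ln(1 + 0.271) = 0.239804
sigma_true * epsilon_true = 494.419 * 0.239804 = 118.6 MPa


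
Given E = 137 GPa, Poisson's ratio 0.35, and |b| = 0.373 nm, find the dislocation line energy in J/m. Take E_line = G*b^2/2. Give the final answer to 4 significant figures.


Step 1: G = E / (2*(1+nu))
G = 137 / (2*(1+0.35)) = 50.7407 GPa = 5.07407e+10 Pa
Step 2: E_line = G*b^2/2
b = 0.373 nm = 3.73e-10 m
E_line = 0.5 * 5.07407e+10 * (3.73e-10)^2 = 3.53e-09 J/m


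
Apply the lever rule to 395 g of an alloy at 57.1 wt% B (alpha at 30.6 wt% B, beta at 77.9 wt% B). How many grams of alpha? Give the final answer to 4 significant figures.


f_alpha = (C_beta - C0) / (C_beta - C_alpha)
f_alpha = (77.9 - 57.1) / (77.9 - 30.6) = 0.439746
m_alpha = f_alpha * m_total = 0.439746 * 395 = 173.7 g


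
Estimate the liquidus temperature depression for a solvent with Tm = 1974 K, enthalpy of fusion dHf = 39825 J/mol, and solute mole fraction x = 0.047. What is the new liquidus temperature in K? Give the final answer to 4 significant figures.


dT = R*Tm^2*x / dHf
dT = 8.314 * 1974^2 * 0.047 / 39825
dT = 38.2337 K
T_new = 1974 - 38.2337 = 1936 K


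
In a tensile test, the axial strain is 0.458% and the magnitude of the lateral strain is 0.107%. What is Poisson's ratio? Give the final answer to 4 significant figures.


nu = -epsilon_lat / epsilon_axial
Lateral strain is contraction (negative), so using magnitudes:
nu = 0.107 / 0.458
nu = 0.2336


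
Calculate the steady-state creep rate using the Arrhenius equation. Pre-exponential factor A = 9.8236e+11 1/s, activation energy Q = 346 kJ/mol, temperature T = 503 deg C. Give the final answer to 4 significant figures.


rate = A * exp(-Q / (R*T))
T = 503 + 273.15 = 776.15 K
rate = 9.8236e+11 * exp(-346e3 / (8.314 * 776.15))
rate = 5.079e-12 1/s


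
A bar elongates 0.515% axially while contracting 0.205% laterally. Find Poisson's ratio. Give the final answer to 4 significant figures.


nu = -epsilon_lat / epsilon_axial
Lateral strain is contraction (negative), so using magnitudes:
nu = 0.205 / 0.515
nu = 0.3981


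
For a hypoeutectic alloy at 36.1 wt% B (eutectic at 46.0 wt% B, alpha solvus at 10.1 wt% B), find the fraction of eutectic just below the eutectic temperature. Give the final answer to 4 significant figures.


f_primary = (C_e - C0) / (C_e - C_alpha_max)
f_primary = (46.0 - 36.1) / (46.0 - 10.1)
f_primary = 0.275766
f_eutectic = 1 - 0.275766 = 0.7242


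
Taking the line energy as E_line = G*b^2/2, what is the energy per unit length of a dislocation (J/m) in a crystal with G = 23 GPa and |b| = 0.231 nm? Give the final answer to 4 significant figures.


E = G*b^2/2
b = 0.231 nm = 2.31e-10 m
G = 23 GPa = 2.3e+10 Pa
E = 0.5 * 2.3e+10 * (2.31e-10)^2
E = 6.137e-10 J/m


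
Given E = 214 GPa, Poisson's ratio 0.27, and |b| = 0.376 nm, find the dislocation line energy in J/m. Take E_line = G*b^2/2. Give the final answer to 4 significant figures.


Step 1: G = E / (2*(1+nu))
G = 214 / (2*(1+0.27)) = 84.252 GPa = 8.4252e+10 Pa
Step 2: E_line = G*b^2/2
b = 0.376 nm = 3.76e-10 m
E_line = 0.5 * 8.4252e+10 * (3.76e-10)^2 = 5.956e-09 J/m


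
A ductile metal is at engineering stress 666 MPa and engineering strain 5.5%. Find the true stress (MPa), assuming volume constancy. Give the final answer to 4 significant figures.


sigma_true = sigma_eng * (1 + epsilon_eng)
sigma_true = 666 * (1 + 0.055)
sigma_true = 702.6 MPa


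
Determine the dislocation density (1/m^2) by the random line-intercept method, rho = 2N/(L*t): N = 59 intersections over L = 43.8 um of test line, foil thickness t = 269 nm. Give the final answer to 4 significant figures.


rho = 2N / (L * t)
L = 43.8 um = 4.38e-05 m, t = 269 nm = 2.69e-07 m
rho = 2 * 59 / (4.38e-05 * 2.69e-07)
rho = 1.002e+13 1/m^2


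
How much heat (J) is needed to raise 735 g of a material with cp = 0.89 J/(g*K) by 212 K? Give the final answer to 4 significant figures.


Q = m * cp * dT
Q = 735 * 0.89 * 212
Q = 138700 J


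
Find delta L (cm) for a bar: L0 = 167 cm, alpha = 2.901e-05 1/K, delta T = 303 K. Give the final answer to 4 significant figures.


dL = L0 * alpha * dT
dL = 167 * 2.901e-05 * 303
dL = 1.468 cm


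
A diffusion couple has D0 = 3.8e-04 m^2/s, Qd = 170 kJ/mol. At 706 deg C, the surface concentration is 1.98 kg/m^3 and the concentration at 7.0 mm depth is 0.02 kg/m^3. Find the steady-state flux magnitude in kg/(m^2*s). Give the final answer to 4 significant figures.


Step 1: D = D0 * exp(-Qd/(R*T))
T = 706 + 273.15 = 979.15 K
D = 3.8e-04 * exp(-170e3 / (8.314 * 979.15)) = 3.23951e-13 m^2/s
Step 2: J = D * (C1 - C2) / dx
J = 3.23951e-13 * (1.98 - 0.02) / 7e-03
J = 9.071e-11 kg/(m^2*s)


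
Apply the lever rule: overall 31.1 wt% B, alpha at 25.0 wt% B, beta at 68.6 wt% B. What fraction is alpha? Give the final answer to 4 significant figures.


f_alpha = (C_beta - C0) / (C_beta - C_alpha)
f_alpha = (68.6 - 31.1) / (68.6 - 25.0)
f_alpha = 0.8601


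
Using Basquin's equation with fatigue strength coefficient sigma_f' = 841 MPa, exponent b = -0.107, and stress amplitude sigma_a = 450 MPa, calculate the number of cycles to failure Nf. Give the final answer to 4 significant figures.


sigma_a = sigma_f' * (2*Nf)^b
2*Nf = (sigma_a / sigma_f')^(1/b)
2*Nf = (450 / 841)^(1/-0.107)
2*Nf = 345.274
Nf = 172.6 cycles


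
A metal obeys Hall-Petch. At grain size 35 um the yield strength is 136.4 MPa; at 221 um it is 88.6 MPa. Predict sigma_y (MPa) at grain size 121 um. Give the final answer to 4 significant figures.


sigma_y = sigma0 + k / sqrt(d)
1/sqrt(d1) = 1/sqrt(3.5e-05) = 169.031;  1/sqrt(d2) = 67.2673
k = (sigma1 - sigma2) / (1/sqrt(d1) - 1/sqrt(d2)) = (136.4 - 88.6) / (169.031 - 67.2673) = 0.469716 MPa*m^0.5
sigma0 = sigma1 - k/sqrt(d1) = 136.4 - 0.469716*169.031 = 57.0035 MPa
sigma_y(d3) = 57.0035 + 0.469716 / sqrt(1.21e-04) = 99.7 MPa


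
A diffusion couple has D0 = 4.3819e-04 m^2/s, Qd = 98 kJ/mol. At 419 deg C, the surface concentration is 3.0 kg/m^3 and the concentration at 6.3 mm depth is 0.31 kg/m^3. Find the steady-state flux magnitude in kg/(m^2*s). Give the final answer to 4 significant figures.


Step 1: D = D0 * exp(-Qd/(R*T))
T = 419 + 273.15 = 692.15 K
D = 4.3819e-04 * exp(-98e3 / (8.314 * 692.15)) = 1.76038e-11 m^2/s
Step 2: J = D * (C1 - C2) / dx
J = 1.76038e-11 * (3.0 - 0.31) / 6.3e-03
J = 7.517e-09 kg/(m^2*s)


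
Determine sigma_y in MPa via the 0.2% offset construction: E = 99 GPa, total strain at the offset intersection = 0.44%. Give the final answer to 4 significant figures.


Offset strain = 0.002
Elastic strain at yield = total_strain - offset = 4.4e-03 - 0.002 = 2.4e-03
sigma_y = E * elastic_strain = 99000 * 2.4e-03
sigma_y = 237.6 MPa


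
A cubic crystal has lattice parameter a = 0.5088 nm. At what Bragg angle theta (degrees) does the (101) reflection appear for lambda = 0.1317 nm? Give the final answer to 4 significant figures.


d = a / sqrt(h^2+k^2+l^2)
d = 0.5088 / sqrt(2) = 0.359776 nm
lambda = 2*d*sin(theta)  =>  sin(theta) = lambda / (2*d)
sin(theta) = 0.1317 / (2 * 0.359776) = 0.183031
theta = 10.55 deg


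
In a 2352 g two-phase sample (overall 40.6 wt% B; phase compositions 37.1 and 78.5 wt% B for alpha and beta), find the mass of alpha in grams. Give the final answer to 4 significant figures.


f_alpha = (C_beta - C0) / (C_beta - C_alpha)
f_alpha = (78.5 - 40.6) / (78.5 - 37.1) = 0.915459
m_alpha = f_alpha * m_total = 0.915459 * 2352 = 2153 g


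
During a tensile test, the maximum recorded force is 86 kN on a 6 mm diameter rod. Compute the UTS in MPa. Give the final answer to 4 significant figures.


A0 = pi*(d/2)^2 = pi*(6/2)^2 = 28.2743 mm^2
UTS = F_max / A0 = 86*1000 / 28.2743
UTS = 3042 MPa


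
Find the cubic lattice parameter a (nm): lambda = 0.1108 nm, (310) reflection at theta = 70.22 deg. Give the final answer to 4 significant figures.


d = lambda / (2*sin(theta))
d = 0.1108 / (2*sin(70.22 deg))
d = 0.0588736 nm
a = d * sqrt(h^2+k^2+l^2) = 0.0588736 * sqrt(10)
a = 0.1862 nm


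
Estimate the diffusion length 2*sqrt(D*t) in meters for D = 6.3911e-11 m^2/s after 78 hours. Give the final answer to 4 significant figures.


t = 78 hr = 280800 s
Diffusion length = 2*sqrt(D*t)
= 2*sqrt(6.3911e-11 * 280800)
= 8.473e-03 m


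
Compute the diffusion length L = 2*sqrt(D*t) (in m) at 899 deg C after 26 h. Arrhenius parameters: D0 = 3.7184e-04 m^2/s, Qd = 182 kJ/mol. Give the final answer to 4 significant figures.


Step 1: D = D0 * exp(-Qd/(R*T))
T = 1172.15 K
D = 3.7184e-04 * exp(-182e3 / (8.314 * 1172.15)) = 2.88123e-12 m^2/s
Step 2: L = 2*sqrt(D*t)
t = 26 h = 93600 s
L = 2*sqrt(2.88123e-12 * 93600) = 1.039e-03 m


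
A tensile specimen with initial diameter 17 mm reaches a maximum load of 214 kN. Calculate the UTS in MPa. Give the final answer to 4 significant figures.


A0 = pi*(d/2)^2 = pi*(17/2)^2 = 226.98 mm^2
UTS = F_max / A0 = 214*1000 / 226.98
UTS = 942.8 MPa


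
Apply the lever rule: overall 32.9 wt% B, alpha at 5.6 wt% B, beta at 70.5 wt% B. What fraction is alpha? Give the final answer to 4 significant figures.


f_alpha = (C_beta - C0) / (C_beta - C_alpha)
f_alpha = (70.5 - 32.9) / (70.5 - 5.6)
f_alpha = 0.5794


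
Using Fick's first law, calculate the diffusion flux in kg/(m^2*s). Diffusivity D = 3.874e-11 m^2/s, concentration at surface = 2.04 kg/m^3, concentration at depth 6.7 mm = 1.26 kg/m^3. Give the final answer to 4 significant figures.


J = -D * (dC/dx) = D * (C1 - C2) / dx
J = 3.874e-11 * (2.04 - 1.26) / 6.7e-03
J = 4.51e-09 kg/(m^2*s)


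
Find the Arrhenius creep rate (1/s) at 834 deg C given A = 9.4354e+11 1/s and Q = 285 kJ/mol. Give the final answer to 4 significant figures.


rate = A * exp(-Q / (R*T))
T = 834 + 273.15 = 1107.15 K
rate = 9.4354e+11 * exp(-285e3 / (8.314 * 1107.15))
rate = 0.03374 1/s


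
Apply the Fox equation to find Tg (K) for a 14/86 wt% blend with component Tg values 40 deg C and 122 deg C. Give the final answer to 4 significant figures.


1/Tg = w1/Tg1 + w2/Tg2 (in Kelvin)
Tg1 = 313.15 K, Tg2 = 395.15 K
1/Tg = 0.14/313.15 + 0.86/395.15
Tg = 381.2 K


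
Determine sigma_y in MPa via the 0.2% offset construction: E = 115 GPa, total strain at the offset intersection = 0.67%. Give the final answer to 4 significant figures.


Offset strain = 0.002
Elastic strain at yield = total_strain - offset = 6.7e-03 - 0.002 = 4.7e-03
sigma_y = E * elastic_strain = 115000 * 4.7e-03
sigma_y = 540.5 MPa


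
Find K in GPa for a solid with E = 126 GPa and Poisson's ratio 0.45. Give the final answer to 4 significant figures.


K = E / (3*(1-2*nu))
K = 126 / (3*(1-2*0.45))
K = 420 GPa


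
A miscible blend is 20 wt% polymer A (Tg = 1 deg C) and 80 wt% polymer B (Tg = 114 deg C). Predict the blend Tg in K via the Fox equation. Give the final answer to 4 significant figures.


1/Tg = w1/Tg1 + w2/Tg2 (in Kelvin)
Tg1 = 274.15 K, Tg2 = 387.15 K
1/Tg = 0.2/274.15 + 0.8/387.15
Tg = 357.7 K


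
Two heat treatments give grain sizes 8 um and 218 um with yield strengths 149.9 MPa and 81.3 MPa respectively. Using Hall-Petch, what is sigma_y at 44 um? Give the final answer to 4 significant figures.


sigma_y = sigma0 + k / sqrt(d)
1/sqrt(d1) = 1/sqrt(8e-06) = 353.553;  1/sqrt(d2) = 67.7285
k = (sigma1 - sigma2) / (1/sqrt(d1) - 1/sqrt(d2)) = (149.9 - 81.3) / (353.553 - 67.7285) = 0.240007 MPa*m^0.5
sigma0 = sigma1 - k/sqrt(d1) = 149.9 - 0.240007*353.553 = 65.0447 MPa
sigma_y(d3) = 65.0447 + 0.240007 / sqrt(4.4e-05) = 101.2 MPa


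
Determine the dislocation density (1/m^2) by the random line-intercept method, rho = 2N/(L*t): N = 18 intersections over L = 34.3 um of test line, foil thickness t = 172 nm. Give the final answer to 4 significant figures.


rho = 2N / (L * t)
L = 34.3 um = 3.43e-05 m, t = 172 nm = 1.72e-07 m
rho = 2 * 18 / (3.43e-05 * 1.72e-07)
rho = 6.102e+12 1/m^2


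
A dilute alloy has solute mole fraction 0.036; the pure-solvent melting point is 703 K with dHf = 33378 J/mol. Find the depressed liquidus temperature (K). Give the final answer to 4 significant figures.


dT = R*Tm^2*x / dHf
dT = 8.314 * 703^2 * 0.036 / 33378
dT = 4.43162 K
T_new = 703 - 4.43162 = 698.6 K


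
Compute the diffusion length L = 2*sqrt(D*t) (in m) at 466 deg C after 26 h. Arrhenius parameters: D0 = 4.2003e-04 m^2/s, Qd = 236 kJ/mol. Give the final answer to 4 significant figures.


Step 1: D = D0 * exp(-Qd/(R*T))
T = 739.15 K
D = 4.2003e-04 * exp(-236e3 / (8.314 * 739.15)) = 8.80858e-21 m^2/s
Step 2: L = 2*sqrt(D*t)
t = 26 h = 93600 s
L = 2*sqrt(8.80858e-21 * 93600) = 5.743e-08 m


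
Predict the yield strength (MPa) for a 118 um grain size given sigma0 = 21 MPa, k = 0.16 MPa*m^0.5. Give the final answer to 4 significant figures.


sigma_y = sigma0 + k / sqrt(d)
d = 118 um = 1.18e-04 m
sigma_y = 21 + 0.16 / sqrt(1.18e-04)
sigma_y = 35.73 MPa


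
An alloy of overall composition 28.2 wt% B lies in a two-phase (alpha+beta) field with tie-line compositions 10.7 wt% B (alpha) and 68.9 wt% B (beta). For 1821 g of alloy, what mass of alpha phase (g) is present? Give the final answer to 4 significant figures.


f_alpha = (C_beta - C0) / (C_beta - C_alpha)
f_alpha = (68.9 - 28.2) / (68.9 - 10.7) = 0.699313
m_alpha = f_alpha * m_total = 0.699313 * 1821 = 1273 g


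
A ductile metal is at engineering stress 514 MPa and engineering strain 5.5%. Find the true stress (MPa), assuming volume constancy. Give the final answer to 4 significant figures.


sigma_true = sigma_eng * (1 + epsilon_eng)
sigma_true = 514 * (1 + 0.055)
sigma_true = 542.3 MPa


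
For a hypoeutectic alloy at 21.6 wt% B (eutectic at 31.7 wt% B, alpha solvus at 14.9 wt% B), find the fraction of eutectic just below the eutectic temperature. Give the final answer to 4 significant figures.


f_primary = (C_e - C0) / (C_e - C_alpha_max)
f_primary = (31.7 - 21.6) / (31.7 - 14.9)
f_primary = 0.60119
f_eutectic = 1 - 0.60119 = 0.3988


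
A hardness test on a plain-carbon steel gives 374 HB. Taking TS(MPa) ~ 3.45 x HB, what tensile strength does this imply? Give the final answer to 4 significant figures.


TS (MPa) = 3.45 * HB
TS = 3.45 * 374
TS = 1290 MPa


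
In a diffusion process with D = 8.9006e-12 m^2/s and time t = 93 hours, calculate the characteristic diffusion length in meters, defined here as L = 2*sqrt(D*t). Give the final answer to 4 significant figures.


t = 93 hr = 334800 s
Diffusion length = 2*sqrt(D*t)
= 2*sqrt(8.9006e-12 * 334800)
= 3.452e-03 m


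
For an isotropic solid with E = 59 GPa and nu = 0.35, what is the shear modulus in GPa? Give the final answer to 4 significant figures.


G = E / (2*(1+nu))
G = 59 / (2*(1+0.35))
G = 21.85 GPa


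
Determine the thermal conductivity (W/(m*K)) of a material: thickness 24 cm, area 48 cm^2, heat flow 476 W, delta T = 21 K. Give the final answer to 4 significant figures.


k = Q*L / (A*dT)
L = 0.24 m, A = 4.8e-03 m^2
k = 476 * 0.24 / (4.8e-03 * 21)
k = 1133 W/(m*K)


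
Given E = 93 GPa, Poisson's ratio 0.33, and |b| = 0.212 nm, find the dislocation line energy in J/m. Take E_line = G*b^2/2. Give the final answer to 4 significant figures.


Step 1: G = E / (2*(1+nu))
G = 93 / (2*(1+0.33)) = 34.9624 GPa = 3.49624e+10 Pa
Step 2: E_line = G*b^2/2
b = 0.212 nm = 2.12e-10 m
E_line = 0.5 * 3.49624e+10 * (2.12e-10)^2 = 7.857e-10 J/m


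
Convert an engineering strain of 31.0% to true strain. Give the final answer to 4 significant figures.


epsilon_true = ln(1 + epsilon_eng)
epsilon_true = ln(1 + 0.31)
epsilon_true = 0.27


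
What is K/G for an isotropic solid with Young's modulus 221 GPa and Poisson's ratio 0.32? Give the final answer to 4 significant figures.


G = E / (2*(1+nu))
G = 221 / (2*(1+0.32)) = 83.7121 GPa
K = E / (3*(1-2*nu))
K = 221 / (3*(1-2*0.32)) = 204.63 GPa
K/G = 204.63 / 83.7121 = 2.444


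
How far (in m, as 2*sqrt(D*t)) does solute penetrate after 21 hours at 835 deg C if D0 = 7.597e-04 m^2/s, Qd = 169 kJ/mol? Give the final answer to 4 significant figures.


Step 1: D = D0 * exp(-Qd/(R*T))
T = 1108.15 K
D = 7.597e-04 * exp(-169e3 / (8.314 * 1108.15)) = 8.20797e-12 m^2/s
Step 2: L = 2*sqrt(D*t)
t = 21 h = 75600 s
L = 2*sqrt(8.20797e-12 * 75600) = 1.575e-03 m


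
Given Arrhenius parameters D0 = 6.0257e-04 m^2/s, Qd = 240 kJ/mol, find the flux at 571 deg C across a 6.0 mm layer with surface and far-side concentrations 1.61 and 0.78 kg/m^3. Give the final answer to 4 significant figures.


Step 1: D = D0 * exp(-Qd/(R*T))
T = 571 + 273.15 = 844.15 K
D = 6.0257e-04 * exp(-240e3 / (8.314 * 844.15)) = 8.48513e-19 m^2/s
Step 2: J = D * (C1 - C2) / dx
J = 8.48513e-19 * (1.61 - 0.78) / 6e-03
J = 1.174e-16 kg/(m^2*s)


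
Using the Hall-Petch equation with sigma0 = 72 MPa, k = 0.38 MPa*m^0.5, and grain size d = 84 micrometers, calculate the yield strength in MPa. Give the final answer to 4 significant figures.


sigma_y = sigma0 + k / sqrt(d)
d = 84 um = 8.4e-05 m
sigma_y = 72 + 0.38 / sqrt(8.4e-05)
sigma_y = 113.5 MPa


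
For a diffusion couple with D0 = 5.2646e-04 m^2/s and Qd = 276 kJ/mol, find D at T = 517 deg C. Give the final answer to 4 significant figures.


D = D0 * exp(-Qd / (R*T))
T = 790.15 K
D = 5.2646e-04 * exp(-276e3 / (8.314 * 790.15))
D = 2.986e-22 m^2/s


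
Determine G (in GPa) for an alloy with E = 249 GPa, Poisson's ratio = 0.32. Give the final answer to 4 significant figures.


G = E / (2*(1+nu))
G = 249 / (2*(1+0.32))
G = 94.32 GPa


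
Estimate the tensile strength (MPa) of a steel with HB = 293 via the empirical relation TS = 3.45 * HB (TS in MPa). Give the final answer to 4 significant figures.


TS (MPa) = 3.45 * HB
TS = 3.45 * 293
TS = 1011 MPa


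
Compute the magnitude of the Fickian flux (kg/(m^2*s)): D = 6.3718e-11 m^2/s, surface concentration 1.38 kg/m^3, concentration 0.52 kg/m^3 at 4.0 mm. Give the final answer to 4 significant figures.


J = -D * (dC/dx) = D * (C1 - C2) / dx
J = 6.3718e-11 * (1.38 - 0.52) / 4e-03
J = 1.37e-08 kg/(m^2*s)


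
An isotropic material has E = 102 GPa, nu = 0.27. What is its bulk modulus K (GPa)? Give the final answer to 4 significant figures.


K = E / (3*(1-2*nu))
K = 102 / (3*(1-2*0.27))
K = 73.91 GPa


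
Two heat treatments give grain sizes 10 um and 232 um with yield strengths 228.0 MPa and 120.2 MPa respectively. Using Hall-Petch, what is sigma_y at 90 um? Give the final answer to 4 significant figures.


sigma_y = sigma0 + k / sqrt(d)
1/sqrt(d1) = 1/sqrt(1e-05) = 316.228;  1/sqrt(d2) = 65.6532
k = (sigma1 - sigma2) / (1/sqrt(d1) - 1/sqrt(d2)) = (228.0 - 120.2) / (316.228 - 65.6532) = 0.430211 MPa*m^0.5
sigma0 = sigma1 - k/sqrt(d1) = 228.0 - 0.430211*316.228 = 91.9552 MPa
sigma_y(d3) = 91.9552 + 0.430211 / sqrt(9e-05) = 137.3 MPa
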